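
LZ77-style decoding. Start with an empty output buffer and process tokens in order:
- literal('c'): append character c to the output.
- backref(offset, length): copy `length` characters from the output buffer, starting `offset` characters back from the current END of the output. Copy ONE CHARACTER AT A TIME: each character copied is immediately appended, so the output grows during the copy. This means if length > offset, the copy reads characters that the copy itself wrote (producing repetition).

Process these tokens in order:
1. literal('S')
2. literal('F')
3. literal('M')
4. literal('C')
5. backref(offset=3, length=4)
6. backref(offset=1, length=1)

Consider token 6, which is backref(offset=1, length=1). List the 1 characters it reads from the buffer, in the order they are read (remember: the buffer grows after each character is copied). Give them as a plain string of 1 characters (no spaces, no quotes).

Token 1: literal('S'). Output: "S"
Token 2: literal('F'). Output: "SF"
Token 3: literal('M'). Output: "SFM"
Token 4: literal('C'). Output: "SFMC"
Token 5: backref(off=3, len=4) (overlapping!). Copied 'FMCF' from pos 1. Output: "SFMCFMCF"
Token 6: backref(off=1, len=1). Buffer before: "SFMCFMCF" (len 8)
  byte 1: read out[7]='F', append. Buffer now: "SFMCFMCFF"

Answer: F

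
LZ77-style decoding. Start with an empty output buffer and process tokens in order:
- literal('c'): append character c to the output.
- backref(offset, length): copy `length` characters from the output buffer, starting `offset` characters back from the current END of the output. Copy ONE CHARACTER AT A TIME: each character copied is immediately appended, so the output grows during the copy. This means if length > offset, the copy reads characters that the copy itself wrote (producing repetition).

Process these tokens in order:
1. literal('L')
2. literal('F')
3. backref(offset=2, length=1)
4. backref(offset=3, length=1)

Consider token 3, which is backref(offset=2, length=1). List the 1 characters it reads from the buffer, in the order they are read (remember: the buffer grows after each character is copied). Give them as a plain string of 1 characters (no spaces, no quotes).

Answer: L

Derivation:
Token 1: literal('L'). Output: "L"
Token 2: literal('F'). Output: "LF"
Token 3: backref(off=2, len=1). Buffer before: "LF" (len 2)
  byte 1: read out[0]='L', append. Buffer now: "LFL"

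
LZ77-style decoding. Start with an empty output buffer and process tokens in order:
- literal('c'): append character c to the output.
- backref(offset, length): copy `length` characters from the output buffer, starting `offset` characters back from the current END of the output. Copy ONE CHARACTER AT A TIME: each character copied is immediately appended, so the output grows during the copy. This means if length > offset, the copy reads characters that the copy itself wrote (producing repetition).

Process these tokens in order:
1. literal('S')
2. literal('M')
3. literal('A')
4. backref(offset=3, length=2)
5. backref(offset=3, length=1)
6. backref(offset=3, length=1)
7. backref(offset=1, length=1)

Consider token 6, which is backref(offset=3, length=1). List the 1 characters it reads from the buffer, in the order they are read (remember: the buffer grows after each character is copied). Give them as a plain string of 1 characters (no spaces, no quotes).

Answer: S

Derivation:
Token 1: literal('S'). Output: "S"
Token 2: literal('M'). Output: "SM"
Token 3: literal('A'). Output: "SMA"
Token 4: backref(off=3, len=2). Copied 'SM' from pos 0. Output: "SMASM"
Token 5: backref(off=3, len=1). Copied 'A' from pos 2. Output: "SMASMA"
Token 6: backref(off=3, len=1). Buffer before: "SMASMA" (len 6)
  byte 1: read out[3]='S', append. Buffer now: "SMASMAS"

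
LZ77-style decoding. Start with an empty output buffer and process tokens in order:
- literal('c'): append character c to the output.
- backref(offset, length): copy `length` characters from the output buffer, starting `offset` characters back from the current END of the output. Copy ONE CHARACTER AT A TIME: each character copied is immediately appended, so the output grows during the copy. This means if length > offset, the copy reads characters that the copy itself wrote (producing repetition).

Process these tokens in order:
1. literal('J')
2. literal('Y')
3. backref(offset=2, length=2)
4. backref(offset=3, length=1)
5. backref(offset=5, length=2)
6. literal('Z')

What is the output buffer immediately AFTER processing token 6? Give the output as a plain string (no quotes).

Token 1: literal('J'). Output: "J"
Token 2: literal('Y'). Output: "JY"
Token 3: backref(off=2, len=2). Copied 'JY' from pos 0. Output: "JYJY"
Token 4: backref(off=3, len=1). Copied 'Y' from pos 1. Output: "JYJYY"
Token 5: backref(off=5, len=2). Copied 'JY' from pos 0. Output: "JYJYYJY"
Token 6: literal('Z'). Output: "JYJYYJYZ"

Answer: JYJYYJYZ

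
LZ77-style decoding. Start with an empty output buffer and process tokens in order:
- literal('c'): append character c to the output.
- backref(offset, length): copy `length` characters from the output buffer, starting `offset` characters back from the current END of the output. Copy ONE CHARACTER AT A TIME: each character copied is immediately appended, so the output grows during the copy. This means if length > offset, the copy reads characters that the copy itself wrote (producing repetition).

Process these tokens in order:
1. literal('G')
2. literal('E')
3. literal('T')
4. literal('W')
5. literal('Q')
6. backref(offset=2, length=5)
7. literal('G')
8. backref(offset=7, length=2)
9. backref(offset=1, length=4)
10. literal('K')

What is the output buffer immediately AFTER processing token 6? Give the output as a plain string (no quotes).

Token 1: literal('G'). Output: "G"
Token 2: literal('E'). Output: "GE"
Token 3: literal('T'). Output: "GET"
Token 4: literal('W'). Output: "GETW"
Token 5: literal('Q'). Output: "GETWQ"
Token 6: backref(off=2, len=5) (overlapping!). Copied 'WQWQW' from pos 3. Output: "GETWQWQWQW"

Answer: GETWQWQWQW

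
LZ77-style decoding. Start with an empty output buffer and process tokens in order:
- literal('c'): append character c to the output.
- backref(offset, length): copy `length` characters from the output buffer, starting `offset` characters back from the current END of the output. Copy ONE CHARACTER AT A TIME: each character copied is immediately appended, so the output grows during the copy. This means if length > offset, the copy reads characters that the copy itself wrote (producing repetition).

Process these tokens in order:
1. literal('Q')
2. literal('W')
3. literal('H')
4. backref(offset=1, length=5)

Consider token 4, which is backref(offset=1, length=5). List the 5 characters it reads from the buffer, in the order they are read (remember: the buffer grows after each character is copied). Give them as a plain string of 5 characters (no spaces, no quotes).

Token 1: literal('Q'). Output: "Q"
Token 2: literal('W'). Output: "QW"
Token 3: literal('H'). Output: "QWH"
Token 4: backref(off=1, len=5). Buffer before: "QWH" (len 3)
  byte 1: read out[2]='H', append. Buffer now: "QWHH"
  byte 2: read out[3]='H', append. Buffer now: "QWHHH"
  byte 3: read out[4]='H', append. Buffer now: "QWHHHH"
  byte 4: read out[5]='H', append. Buffer now: "QWHHHHH"
  byte 5: read out[6]='H', append. Buffer now: "QWHHHHHH"

Answer: HHHHH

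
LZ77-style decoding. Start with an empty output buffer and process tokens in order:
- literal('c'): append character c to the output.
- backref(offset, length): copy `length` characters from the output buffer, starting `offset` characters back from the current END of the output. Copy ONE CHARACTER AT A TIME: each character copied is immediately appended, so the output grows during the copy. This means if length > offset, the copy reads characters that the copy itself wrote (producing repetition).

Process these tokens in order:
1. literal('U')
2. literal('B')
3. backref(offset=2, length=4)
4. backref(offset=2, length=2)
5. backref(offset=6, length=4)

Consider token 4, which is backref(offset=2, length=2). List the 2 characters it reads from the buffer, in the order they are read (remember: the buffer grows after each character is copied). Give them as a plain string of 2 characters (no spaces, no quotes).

Token 1: literal('U'). Output: "U"
Token 2: literal('B'). Output: "UB"
Token 3: backref(off=2, len=4) (overlapping!). Copied 'UBUB' from pos 0. Output: "UBUBUB"
Token 4: backref(off=2, len=2). Buffer before: "UBUBUB" (len 6)
  byte 1: read out[4]='U', append. Buffer now: "UBUBUBU"
  byte 2: read out[5]='B', append. Buffer now: "UBUBUBUB"

Answer: UB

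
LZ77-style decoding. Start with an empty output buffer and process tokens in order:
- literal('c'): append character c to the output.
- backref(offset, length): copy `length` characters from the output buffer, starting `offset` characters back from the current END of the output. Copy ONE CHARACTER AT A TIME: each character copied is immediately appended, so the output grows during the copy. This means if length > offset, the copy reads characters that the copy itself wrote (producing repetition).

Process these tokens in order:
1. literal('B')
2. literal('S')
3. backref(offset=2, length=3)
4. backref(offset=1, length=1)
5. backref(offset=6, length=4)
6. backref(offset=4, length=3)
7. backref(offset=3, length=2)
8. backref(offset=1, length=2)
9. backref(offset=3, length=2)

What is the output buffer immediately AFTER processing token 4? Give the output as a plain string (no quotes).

Token 1: literal('B'). Output: "B"
Token 2: literal('S'). Output: "BS"
Token 3: backref(off=2, len=3) (overlapping!). Copied 'BSB' from pos 0. Output: "BSBSB"
Token 4: backref(off=1, len=1). Copied 'B' from pos 4. Output: "BSBSBB"

Answer: BSBSBB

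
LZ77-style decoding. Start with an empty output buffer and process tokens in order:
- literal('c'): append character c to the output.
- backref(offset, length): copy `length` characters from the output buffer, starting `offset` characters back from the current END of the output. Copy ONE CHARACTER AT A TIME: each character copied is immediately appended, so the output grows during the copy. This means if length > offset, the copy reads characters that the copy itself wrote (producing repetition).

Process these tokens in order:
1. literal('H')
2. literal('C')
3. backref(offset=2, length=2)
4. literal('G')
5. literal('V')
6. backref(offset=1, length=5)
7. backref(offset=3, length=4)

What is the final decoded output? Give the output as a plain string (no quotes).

Token 1: literal('H'). Output: "H"
Token 2: literal('C'). Output: "HC"
Token 3: backref(off=2, len=2). Copied 'HC' from pos 0. Output: "HCHC"
Token 4: literal('G'). Output: "HCHCG"
Token 5: literal('V'). Output: "HCHCGV"
Token 6: backref(off=1, len=5) (overlapping!). Copied 'VVVVV' from pos 5. Output: "HCHCGVVVVVV"
Token 7: backref(off=3, len=4) (overlapping!). Copied 'VVVV' from pos 8. Output: "HCHCGVVVVVVVVVV"

Answer: HCHCGVVVVVVVVVV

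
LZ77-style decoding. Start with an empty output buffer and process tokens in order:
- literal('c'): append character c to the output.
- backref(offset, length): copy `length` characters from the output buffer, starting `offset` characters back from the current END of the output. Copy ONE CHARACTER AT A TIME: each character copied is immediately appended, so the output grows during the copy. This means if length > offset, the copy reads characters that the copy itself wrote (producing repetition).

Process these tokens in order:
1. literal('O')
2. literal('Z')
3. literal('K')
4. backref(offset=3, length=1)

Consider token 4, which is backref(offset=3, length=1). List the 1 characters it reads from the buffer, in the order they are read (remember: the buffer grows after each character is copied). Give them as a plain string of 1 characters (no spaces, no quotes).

Answer: O

Derivation:
Token 1: literal('O'). Output: "O"
Token 2: literal('Z'). Output: "OZ"
Token 3: literal('K'). Output: "OZK"
Token 4: backref(off=3, len=1). Buffer before: "OZK" (len 3)
  byte 1: read out[0]='O', append. Buffer now: "OZKO"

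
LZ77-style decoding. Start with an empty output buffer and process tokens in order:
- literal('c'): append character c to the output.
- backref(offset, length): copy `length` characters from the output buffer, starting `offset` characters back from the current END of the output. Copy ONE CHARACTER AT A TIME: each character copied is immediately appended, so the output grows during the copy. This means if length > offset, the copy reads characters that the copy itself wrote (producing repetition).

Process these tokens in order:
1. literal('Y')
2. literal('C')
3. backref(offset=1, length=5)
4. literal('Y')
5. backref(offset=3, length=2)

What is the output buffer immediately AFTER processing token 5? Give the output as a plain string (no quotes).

Answer: YCCCCCCYCC

Derivation:
Token 1: literal('Y'). Output: "Y"
Token 2: literal('C'). Output: "YC"
Token 3: backref(off=1, len=5) (overlapping!). Copied 'CCCCC' from pos 1. Output: "YCCCCCC"
Token 4: literal('Y'). Output: "YCCCCCCY"
Token 5: backref(off=3, len=2). Copied 'CC' from pos 5. Output: "YCCCCCCYCC"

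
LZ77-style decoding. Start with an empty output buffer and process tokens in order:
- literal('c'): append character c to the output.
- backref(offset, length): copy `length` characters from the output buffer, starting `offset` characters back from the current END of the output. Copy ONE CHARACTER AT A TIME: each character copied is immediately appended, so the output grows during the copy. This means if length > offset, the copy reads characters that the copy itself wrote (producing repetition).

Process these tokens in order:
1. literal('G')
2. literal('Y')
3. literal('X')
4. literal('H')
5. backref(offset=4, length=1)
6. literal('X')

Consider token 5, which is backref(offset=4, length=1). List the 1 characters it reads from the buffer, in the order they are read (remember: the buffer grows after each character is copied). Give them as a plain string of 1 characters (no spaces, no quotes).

Answer: G

Derivation:
Token 1: literal('G'). Output: "G"
Token 2: literal('Y'). Output: "GY"
Token 3: literal('X'). Output: "GYX"
Token 4: literal('H'). Output: "GYXH"
Token 5: backref(off=4, len=1). Buffer before: "GYXH" (len 4)
  byte 1: read out[0]='G', append. Buffer now: "GYXHG"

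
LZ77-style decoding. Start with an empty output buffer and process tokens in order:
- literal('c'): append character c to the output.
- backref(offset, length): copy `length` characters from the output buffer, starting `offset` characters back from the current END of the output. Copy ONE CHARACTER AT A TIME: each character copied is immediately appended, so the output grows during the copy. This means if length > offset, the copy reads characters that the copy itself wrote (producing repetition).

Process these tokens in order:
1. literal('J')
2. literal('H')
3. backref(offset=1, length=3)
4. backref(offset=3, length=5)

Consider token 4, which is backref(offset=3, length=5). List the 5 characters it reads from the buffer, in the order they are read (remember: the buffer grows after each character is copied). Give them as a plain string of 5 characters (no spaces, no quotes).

Answer: HHHHH

Derivation:
Token 1: literal('J'). Output: "J"
Token 2: literal('H'). Output: "JH"
Token 3: backref(off=1, len=3) (overlapping!). Copied 'HHH' from pos 1. Output: "JHHHH"
Token 4: backref(off=3, len=5). Buffer before: "JHHHH" (len 5)
  byte 1: read out[2]='H', append. Buffer now: "JHHHHH"
  byte 2: read out[3]='H', append. Buffer now: "JHHHHHH"
  byte 3: read out[4]='H', append. Buffer now: "JHHHHHHH"
  byte 4: read out[5]='H', append. Buffer now: "JHHHHHHHH"
  byte 5: read out[6]='H', append. Buffer now: "JHHHHHHHHH"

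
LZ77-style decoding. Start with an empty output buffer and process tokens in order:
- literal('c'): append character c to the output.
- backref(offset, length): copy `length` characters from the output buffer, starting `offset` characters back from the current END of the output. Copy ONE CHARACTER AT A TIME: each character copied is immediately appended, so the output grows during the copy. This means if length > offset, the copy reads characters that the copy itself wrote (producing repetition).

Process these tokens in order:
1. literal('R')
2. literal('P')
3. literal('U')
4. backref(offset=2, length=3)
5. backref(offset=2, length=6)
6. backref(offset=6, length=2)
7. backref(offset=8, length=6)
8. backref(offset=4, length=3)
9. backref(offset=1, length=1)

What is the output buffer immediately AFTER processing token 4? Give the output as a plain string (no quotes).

Token 1: literal('R'). Output: "R"
Token 2: literal('P'). Output: "RP"
Token 3: literal('U'). Output: "RPU"
Token 4: backref(off=2, len=3) (overlapping!). Copied 'PUP' from pos 1. Output: "RPUPUP"

Answer: RPUPUP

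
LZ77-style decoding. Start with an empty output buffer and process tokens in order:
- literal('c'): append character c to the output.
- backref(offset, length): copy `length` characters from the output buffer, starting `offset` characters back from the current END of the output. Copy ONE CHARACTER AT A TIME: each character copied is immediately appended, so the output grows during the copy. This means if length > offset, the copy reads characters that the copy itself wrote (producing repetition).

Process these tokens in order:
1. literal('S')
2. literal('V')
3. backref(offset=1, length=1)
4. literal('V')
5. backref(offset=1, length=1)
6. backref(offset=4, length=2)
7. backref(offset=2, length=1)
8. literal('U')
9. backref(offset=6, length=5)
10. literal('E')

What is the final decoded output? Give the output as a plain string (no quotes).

Token 1: literal('S'). Output: "S"
Token 2: literal('V'). Output: "SV"
Token 3: backref(off=1, len=1). Copied 'V' from pos 1. Output: "SVV"
Token 4: literal('V'). Output: "SVVV"
Token 5: backref(off=1, len=1). Copied 'V' from pos 3. Output: "SVVVV"
Token 6: backref(off=4, len=2). Copied 'VV' from pos 1. Output: "SVVVVVV"
Token 7: backref(off=2, len=1). Copied 'V' from pos 5. Output: "SVVVVVVV"
Token 8: literal('U'). Output: "SVVVVVVVU"
Token 9: backref(off=6, len=5). Copied 'VVVVV' from pos 3. Output: "SVVVVVVVUVVVVV"
Token 10: literal('E'). Output: "SVVVVVVVUVVVVVE"

Answer: SVVVVVVVUVVVVVE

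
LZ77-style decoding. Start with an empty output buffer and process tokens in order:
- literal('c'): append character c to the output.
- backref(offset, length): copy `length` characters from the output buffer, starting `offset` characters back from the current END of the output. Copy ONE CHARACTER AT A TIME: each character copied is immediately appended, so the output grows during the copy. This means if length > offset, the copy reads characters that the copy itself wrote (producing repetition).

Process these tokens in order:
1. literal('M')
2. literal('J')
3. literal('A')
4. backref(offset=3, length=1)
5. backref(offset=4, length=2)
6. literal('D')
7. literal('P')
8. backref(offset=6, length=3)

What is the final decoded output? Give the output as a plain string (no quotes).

Answer: MJAMMJDPAMM

Derivation:
Token 1: literal('M'). Output: "M"
Token 2: literal('J'). Output: "MJ"
Token 3: literal('A'). Output: "MJA"
Token 4: backref(off=3, len=1). Copied 'M' from pos 0. Output: "MJAM"
Token 5: backref(off=4, len=2). Copied 'MJ' from pos 0. Output: "MJAMMJ"
Token 6: literal('D'). Output: "MJAMMJD"
Token 7: literal('P'). Output: "MJAMMJDP"
Token 8: backref(off=6, len=3). Copied 'AMM' from pos 2. Output: "MJAMMJDPAMM"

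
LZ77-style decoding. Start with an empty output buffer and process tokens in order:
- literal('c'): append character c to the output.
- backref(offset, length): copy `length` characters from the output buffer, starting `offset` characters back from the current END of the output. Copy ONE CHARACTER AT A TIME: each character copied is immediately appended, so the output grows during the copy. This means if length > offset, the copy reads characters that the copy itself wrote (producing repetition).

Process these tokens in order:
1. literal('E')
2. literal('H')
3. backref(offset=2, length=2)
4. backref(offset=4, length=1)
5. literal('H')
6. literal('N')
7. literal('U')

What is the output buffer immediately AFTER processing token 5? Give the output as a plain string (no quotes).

Answer: EHEHEH

Derivation:
Token 1: literal('E'). Output: "E"
Token 2: literal('H'). Output: "EH"
Token 3: backref(off=2, len=2). Copied 'EH' from pos 0. Output: "EHEH"
Token 4: backref(off=4, len=1). Copied 'E' from pos 0. Output: "EHEHE"
Token 5: literal('H'). Output: "EHEHEH"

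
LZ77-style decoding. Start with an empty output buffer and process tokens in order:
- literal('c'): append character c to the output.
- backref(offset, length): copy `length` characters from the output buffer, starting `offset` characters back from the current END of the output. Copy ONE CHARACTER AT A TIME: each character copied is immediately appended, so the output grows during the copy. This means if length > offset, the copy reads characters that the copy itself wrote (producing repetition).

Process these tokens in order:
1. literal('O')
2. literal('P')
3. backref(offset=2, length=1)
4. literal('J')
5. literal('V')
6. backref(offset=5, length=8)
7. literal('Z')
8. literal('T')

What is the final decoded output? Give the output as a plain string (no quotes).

Token 1: literal('O'). Output: "O"
Token 2: literal('P'). Output: "OP"
Token 3: backref(off=2, len=1). Copied 'O' from pos 0. Output: "OPO"
Token 4: literal('J'). Output: "OPOJ"
Token 5: literal('V'). Output: "OPOJV"
Token 6: backref(off=5, len=8) (overlapping!). Copied 'OPOJVOPO' from pos 0. Output: "OPOJVOPOJVOPO"
Token 7: literal('Z'). Output: "OPOJVOPOJVOPOZ"
Token 8: literal('T'). Output: "OPOJVOPOJVOPOZT"

Answer: OPOJVOPOJVOPOZT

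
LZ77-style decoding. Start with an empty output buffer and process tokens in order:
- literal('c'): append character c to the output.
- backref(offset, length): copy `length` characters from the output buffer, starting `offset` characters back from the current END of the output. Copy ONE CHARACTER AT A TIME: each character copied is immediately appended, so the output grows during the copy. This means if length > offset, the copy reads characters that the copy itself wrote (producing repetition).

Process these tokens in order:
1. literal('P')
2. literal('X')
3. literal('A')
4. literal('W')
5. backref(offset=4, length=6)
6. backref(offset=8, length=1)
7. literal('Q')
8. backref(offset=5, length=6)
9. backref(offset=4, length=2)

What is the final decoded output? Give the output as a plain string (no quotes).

Token 1: literal('P'). Output: "P"
Token 2: literal('X'). Output: "PX"
Token 3: literal('A'). Output: "PXA"
Token 4: literal('W'). Output: "PXAW"
Token 5: backref(off=4, len=6) (overlapping!). Copied 'PXAWPX' from pos 0. Output: "PXAWPXAWPX"
Token 6: backref(off=8, len=1). Copied 'A' from pos 2. Output: "PXAWPXAWPXA"
Token 7: literal('Q'). Output: "PXAWPXAWPXAQ"
Token 8: backref(off=5, len=6) (overlapping!). Copied 'WPXAQW' from pos 7. Output: "PXAWPXAWPXAQWPXAQW"
Token 9: backref(off=4, len=2). Copied 'XA' from pos 14. Output: "PXAWPXAWPXAQWPXAQWXA"

Answer: PXAWPXAWPXAQWPXAQWXA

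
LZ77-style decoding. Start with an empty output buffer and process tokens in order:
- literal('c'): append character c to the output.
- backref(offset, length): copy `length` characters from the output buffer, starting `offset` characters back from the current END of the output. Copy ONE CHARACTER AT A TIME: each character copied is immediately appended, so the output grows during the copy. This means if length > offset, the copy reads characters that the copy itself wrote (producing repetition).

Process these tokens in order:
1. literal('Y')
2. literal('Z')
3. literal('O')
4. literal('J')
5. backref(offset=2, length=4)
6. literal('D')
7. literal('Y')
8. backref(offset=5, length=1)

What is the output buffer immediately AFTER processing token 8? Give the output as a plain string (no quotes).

Token 1: literal('Y'). Output: "Y"
Token 2: literal('Z'). Output: "YZ"
Token 3: literal('O'). Output: "YZO"
Token 4: literal('J'). Output: "YZOJ"
Token 5: backref(off=2, len=4) (overlapping!). Copied 'OJOJ' from pos 2. Output: "YZOJOJOJ"
Token 6: literal('D'). Output: "YZOJOJOJD"
Token 7: literal('Y'). Output: "YZOJOJOJDY"
Token 8: backref(off=5, len=1). Copied 'J' from pos 5. Output: "YZOJOJOJDYJ"

Answer: YZOJOJOJDYJ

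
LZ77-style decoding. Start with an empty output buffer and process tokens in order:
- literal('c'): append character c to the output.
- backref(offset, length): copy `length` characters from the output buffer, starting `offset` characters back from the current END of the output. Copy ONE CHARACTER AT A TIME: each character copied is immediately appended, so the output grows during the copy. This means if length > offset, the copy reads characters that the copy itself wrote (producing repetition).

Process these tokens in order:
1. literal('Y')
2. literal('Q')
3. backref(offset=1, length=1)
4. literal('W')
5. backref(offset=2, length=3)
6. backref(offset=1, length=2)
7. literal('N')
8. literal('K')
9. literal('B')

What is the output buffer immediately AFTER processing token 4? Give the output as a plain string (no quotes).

Answer: YQQW

Derivation:
Token 1: literal('Y'). Output: "Y"
Token 2: literal('Q'). Output: "YQ"
Token 3: backref(off=1, len=1). Copied 'Q' from pos 1. Output: "YQQ"
Token 4: literal('W'). Output: "YQQW"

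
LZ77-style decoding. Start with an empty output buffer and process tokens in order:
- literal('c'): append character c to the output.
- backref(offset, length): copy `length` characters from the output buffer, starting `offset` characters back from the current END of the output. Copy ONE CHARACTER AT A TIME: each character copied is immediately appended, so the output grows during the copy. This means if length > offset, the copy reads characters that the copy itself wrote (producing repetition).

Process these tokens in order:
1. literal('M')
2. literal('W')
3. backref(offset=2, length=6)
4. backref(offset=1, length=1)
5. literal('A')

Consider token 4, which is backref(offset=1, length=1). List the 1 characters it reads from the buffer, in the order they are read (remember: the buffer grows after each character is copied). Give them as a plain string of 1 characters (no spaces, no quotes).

Answer: W

Derivation:
Token 1: literal('M'). Output: "M"
Token 2: literal('W'). Output: "MW"
Token 3: backref(off=2, len=6) (overlapping!). Copied 'MWMWMW' from pos 0. Output: "MWMWMWMW"
Token 4: backref(off=1, len=1). Buffer before: "MWMWMWMW" (len 8)
  byte 1: read out[7]='W', append. Buffer now: "MWMWMWMWW"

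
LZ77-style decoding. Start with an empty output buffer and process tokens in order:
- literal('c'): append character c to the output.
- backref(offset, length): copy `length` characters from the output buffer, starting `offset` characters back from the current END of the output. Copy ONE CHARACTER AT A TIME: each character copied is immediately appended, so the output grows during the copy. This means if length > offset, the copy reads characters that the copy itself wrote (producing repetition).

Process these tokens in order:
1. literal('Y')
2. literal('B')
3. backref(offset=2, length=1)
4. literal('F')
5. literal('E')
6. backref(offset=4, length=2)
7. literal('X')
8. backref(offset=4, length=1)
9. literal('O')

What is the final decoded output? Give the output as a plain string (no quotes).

Token 1: literal('Y'). Output: "Y"
Token 2: literal('B'). Output: "YB"
Token 3: backref(off=2, len=1). Copied 'Y' from pos 0. Output: "YBY"
Token 4: literal('F'). Output: "YBYF"
Token 5: literal('E'). Output: "YBYFE"
Token 6: backref(off=4, len=2). Copied 'BY' from pos 1. Output: "YBYFEBY"
Token 7: literal('X'). Output: "YBYFEBYX"
Token 8: backref(off=4, len=1). Copied 'E' from pos 4. Output: "YBYFEBYXE"
Token 9: literal('O'). Output: "YBYFEBYXEO"

Answer: YBYFEBYXEO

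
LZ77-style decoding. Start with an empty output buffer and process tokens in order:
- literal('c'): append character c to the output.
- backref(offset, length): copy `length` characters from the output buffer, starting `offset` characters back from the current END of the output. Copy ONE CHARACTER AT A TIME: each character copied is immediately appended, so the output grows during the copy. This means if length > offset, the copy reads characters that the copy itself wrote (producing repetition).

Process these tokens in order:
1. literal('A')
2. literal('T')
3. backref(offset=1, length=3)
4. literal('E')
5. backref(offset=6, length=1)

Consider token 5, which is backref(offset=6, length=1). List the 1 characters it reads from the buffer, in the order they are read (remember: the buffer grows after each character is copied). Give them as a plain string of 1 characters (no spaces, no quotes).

Answer: A

Derivation:
Token 1: literal('A'). Output: "A"
Token 2: literal('T'). Output: "AT"
Token 3: backref(off=1, len=3) (overlapping!). Copied 'TTT' from pos 1. Output: "ATTTT"
Token 4: literal('E'). Output: "ATTTTE"
Token 5: backref(off=6, len=1). Buffer before: "ATTTTE" (len 6)
  byte 1: read out[0]='A', append. Buffer now: "ATTTTEA"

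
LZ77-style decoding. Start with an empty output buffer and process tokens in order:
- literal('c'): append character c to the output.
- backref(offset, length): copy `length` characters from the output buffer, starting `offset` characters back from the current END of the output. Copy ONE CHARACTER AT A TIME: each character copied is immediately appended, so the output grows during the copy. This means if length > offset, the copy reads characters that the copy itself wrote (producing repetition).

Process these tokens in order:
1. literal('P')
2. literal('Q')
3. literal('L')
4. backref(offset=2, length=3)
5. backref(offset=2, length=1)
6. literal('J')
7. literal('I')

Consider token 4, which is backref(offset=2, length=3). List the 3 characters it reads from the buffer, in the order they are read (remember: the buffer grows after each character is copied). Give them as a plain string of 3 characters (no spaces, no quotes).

Token 1: literal('P'). Output: "P"
Token 2: literal('Q'). Output: "PQ"
Token 3: literal('L'). Output: "PQL"
Token 4: backref(off=2, len=3). Buffer before: "PQL" (len 3)
  byte 1: read out[1]='Q', append. Buffer now: "PQLQ"
  byte 2: read out[2]='L', append. Buffer now: "PQLQL"
  byte 3: read out[3]='Q', append. Buffer now: "PQLQLQ"

Answer: QLQ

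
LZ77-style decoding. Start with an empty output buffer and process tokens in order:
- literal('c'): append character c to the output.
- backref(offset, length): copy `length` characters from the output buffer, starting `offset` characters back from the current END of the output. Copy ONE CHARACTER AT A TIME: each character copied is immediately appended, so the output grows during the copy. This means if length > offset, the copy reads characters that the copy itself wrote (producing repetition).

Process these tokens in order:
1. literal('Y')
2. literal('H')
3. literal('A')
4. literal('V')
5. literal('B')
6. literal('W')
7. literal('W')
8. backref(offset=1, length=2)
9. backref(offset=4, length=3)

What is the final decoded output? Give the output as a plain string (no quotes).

Answer: YHAVBWWWWWWW

Derivation:
Token 1: literal('Y'). Output: "Y"
Token 2: literal('H'). Output: "YH"
Token 3: literal('A'). Output: "YHA"
Token 4: literal('V'). Output: "YHAV"
Token 5: literal('B'). Output: "YHAVB"
Token 6: literal('W'). Output: "YHAVBW"
Token 7: literal('W'). Output: "YHAVBWW"
Token 8: backref(off=1, len=2) (overlapping!). Copied 'WW' from pos 6. Output: "YHAVBWWWW"
Token 9: backref(off=4, len=3). Copied 'WWW' from pos 5. Output: "YHAVBWWWWWWW"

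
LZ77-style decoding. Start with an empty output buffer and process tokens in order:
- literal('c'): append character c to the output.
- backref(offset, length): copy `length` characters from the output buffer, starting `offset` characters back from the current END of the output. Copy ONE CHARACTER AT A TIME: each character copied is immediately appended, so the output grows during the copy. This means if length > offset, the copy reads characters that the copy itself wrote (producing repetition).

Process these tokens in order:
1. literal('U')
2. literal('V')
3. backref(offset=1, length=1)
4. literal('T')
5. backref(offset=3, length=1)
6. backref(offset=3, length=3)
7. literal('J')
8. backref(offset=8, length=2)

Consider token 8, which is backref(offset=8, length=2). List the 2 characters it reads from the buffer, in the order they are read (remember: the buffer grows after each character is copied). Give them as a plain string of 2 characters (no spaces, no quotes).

Token 1: literal('U'). Output: "U"
Token 2: literal('V'). Output: "UV"
Token 3: backref(off=1, len=1). Copied 'V' from pos 1. Output: "UVV"
Token 4: literal('T'). Output: "UVVT"
Token 5: backref(off=3, len=1). Copied 'V' from pos 1. Output: "UVVTV"
Token 6: backref(off=3, len=3). Copied 'VTV' from pos 2. Output: "UVVTVVTV"
Token 7: literal('J'). Output: "UVVTVVTVJ"
Token 8: backref(off=8, len=2). Buffer before: "UVVTVVTVJ" (len 9)
  byte 1: read out[1]='V', append. Buffer now: "UVVTVVTVJV"
  byte 2: read out[2]='V', append. Buffer now: "UVVTVVTVJVV"

Answer: VV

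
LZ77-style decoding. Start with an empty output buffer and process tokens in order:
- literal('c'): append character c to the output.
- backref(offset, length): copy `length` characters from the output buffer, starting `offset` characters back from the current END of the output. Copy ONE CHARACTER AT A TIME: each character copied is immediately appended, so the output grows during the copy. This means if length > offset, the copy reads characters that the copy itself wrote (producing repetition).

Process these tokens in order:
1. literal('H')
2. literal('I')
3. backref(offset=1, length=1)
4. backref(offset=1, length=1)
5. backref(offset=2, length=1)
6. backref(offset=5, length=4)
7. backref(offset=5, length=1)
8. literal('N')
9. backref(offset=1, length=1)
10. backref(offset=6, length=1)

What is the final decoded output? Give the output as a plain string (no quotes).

Answer: HIIIIHIIIINNI

Derivation:
Token 1: literal('H'). Output: "H"
Token 2: literal('I'). Output: "HI"
Token 3: backref(off=1, len=1). Copied 'I' from pos 1. Output: "HII"
Token 4: backref(off=1, len=1). Copied 'I' from pos 2. Output: "HIII"
Token 5: backref(off=2, len=1). Copied 'I' from pos 2. Output: "HIIII"
Token 6: backref(off=5, len=4). Copied 'HIII' from pos 0. Output: "HIIIIHIII"
Token 7: backref(off=5, len=1). Copied 'I' from pos 4. Output: "HIIIIHIIII"
Token 8: literal('N'). Output: "HIIIIHIIIIN"
Token 9: backref(off=1, len=1). Copied 'N' from pos 10. Output: "HIIIIHIIIINN"
Token 10: backref(off=6, len=1). Copied 'I' from pos 6. Output: "HIIIIHIIIINNI"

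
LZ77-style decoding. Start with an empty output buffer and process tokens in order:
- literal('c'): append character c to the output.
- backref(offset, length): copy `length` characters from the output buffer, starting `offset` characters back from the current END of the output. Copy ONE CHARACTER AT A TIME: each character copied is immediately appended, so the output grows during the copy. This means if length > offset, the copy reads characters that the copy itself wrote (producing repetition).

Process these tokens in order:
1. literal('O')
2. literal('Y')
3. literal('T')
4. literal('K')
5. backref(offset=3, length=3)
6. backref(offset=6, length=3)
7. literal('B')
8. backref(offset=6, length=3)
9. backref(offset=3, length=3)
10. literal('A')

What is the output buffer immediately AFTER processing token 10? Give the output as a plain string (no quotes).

Token 1: literal('O'). Output: "O"
Token 2: literal('Y'). Output: "OY"
Token 3: literal('T'). Output: "OYT"
Token 4: literal('K'). Output: "OYTK"
Token 5: backref(off=3, len=3). Copied 'YTK' from pos 1. Output: "OYTKYTK"
Token 6: backref(off=6, len=3). Copied 'YTK' from pos 1. Output: "OYTKYTKYTK"
Token 7: literal('B'). Output: "OYTKYTKYTKB"
Token 8: backref(off=6, len=3). Copied 'TKY' from pos 5. Output: "OYTKYTKYTKBTKY"
Token 9: backref(off=3, len=3). Copied 'TKY' from pos 11. Output: "OYTKYTKYTKBTKYTKY"
Token 10: literal('A'). Output: "OYTKYTKYTKBTKYTKYA"

Answer: OYTKYTKYTKBTKYTKYA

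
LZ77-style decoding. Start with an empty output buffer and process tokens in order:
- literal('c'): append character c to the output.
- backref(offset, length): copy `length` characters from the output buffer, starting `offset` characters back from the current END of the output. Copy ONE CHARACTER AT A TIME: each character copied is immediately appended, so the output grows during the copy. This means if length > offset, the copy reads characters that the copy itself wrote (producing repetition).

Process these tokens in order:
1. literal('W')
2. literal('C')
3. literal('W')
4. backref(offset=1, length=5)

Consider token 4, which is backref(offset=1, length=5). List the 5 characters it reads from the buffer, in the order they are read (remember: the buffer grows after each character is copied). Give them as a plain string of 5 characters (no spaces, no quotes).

Answer: WWWWW

Derivation:
Token 1: literal('W'). Output: "W"
Token 2: literal('C'). Output: "WC"
Token 3: literal('W'). Output: "WCW"
Token 4: backref(off=1, len=5). Buffer before: "WCW" (len 3)
  byte 1: read out[2]='W', append. Buffer now: "WCWW"
  byte 2: read out[3]='W', append. Buffer now: "WCWWW"
  byte 3: read out[4]='W', append. Buffer now: "WCWWWW"
  byte 4: read out[5]='W', append. Buffer now: "WCWWWWW"
  byte 5: read out[6]='W', append. Buffer now: "WCWWWWWW"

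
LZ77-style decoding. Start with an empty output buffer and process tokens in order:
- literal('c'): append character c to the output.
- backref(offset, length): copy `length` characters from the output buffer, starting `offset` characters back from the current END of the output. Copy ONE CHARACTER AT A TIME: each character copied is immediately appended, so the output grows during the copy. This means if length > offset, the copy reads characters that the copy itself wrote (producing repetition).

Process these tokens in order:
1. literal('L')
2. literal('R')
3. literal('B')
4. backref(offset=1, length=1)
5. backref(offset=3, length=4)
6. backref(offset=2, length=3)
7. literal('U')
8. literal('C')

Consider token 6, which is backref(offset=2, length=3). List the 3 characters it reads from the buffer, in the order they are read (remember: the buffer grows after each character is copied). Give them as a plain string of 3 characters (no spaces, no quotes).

Token 1: literal('L'). Output: "L"
Token 2: literal('R'). Output: "LR"
Token 3: literal('B'). Output: "LRB"
Token 4: backref(off=1, len=1). Copied 'B' from pos 2. Output: "LRBB"
Token 5: backref(off=3, len=4) (overlapping!). Copied 'RBBR' from pos 1. Output: "LRBBRBBR"
Token 6: backref(off=2, len=3). Buffer before: "LRBBRBBR" (len 8)
  byte 1: read out[6]='B', append. Buffer now: "LRBBRBBRB"
  byte 2: read out[7]='R', append. Buffer now: "LRBBRBBRBR"
  byte 3: read out[8]='B', append. Buffer now: "LRBBRBBRBRB"

Answer: BRB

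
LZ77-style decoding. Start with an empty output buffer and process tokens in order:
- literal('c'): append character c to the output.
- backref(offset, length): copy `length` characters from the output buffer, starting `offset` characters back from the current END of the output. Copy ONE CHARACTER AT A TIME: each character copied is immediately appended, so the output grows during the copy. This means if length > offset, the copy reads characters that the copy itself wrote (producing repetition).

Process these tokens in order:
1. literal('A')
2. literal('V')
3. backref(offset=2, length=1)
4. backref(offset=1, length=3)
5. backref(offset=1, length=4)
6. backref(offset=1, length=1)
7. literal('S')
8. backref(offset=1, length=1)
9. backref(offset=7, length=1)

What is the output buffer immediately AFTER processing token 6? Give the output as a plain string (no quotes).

Answer: AVAAAAAAAAA

Derivation:
Token 1: literal('A'). Output: "A"
Token 2: literal('V'). Output: "AV"
Token 3: backref(off=2, len=1). Copied 'A' from pos 0. Output: "AVA"
Token 4: backref(off=1, len=3) (overlapping!). Copied 'AAA' from pos 2. Output: "AVAAAA"
Token 5: backref(off=1, len=4) (overlapping!). Copied 'AAAA' from pos 5. Output: "AVAAAAAAAA"
Token 6: backref(off=1, len=1). Copied 'A' from pos 9. Output: "AVAAAAAAAAA"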